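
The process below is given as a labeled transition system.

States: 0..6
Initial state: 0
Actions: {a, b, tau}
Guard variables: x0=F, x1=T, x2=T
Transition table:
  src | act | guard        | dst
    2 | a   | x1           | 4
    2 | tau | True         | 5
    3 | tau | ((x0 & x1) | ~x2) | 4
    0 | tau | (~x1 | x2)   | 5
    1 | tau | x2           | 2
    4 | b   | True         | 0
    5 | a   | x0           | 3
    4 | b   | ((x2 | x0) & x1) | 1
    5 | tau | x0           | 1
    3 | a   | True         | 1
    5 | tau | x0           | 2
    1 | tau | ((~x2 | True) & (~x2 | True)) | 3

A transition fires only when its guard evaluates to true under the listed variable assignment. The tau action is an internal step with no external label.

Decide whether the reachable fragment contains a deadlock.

Answer: DEADLOCK at state 5

Trace:
Reachable = {0,5}
  0: tau→5  [1 out]
  5: ∅  [deadlock]
Path to 5: tau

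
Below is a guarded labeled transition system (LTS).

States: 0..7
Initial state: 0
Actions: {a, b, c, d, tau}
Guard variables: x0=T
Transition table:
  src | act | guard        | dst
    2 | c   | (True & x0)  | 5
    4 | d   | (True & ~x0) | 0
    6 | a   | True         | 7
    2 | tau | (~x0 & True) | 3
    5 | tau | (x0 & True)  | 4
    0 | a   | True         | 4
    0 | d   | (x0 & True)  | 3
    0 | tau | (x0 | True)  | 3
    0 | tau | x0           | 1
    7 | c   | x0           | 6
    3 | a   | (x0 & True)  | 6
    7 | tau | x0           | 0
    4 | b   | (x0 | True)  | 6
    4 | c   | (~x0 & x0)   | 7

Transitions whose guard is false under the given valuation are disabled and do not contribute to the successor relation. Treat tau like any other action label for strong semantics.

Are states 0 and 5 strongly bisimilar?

Answer: NOT BISIMILAR

Working:
Bisimulation quotient by refinement:
  π0 = {{0,1,2,3,4,5,6,7}}
  π1 = {{0},{1},{2},{3,6},{4},{5},{7}}
  π2 = {{0},{1},{2},{3},{4},{5},{6},{7}}
8 equivalence class(es) (converged in 3)
0∈{0}, 5∈{5}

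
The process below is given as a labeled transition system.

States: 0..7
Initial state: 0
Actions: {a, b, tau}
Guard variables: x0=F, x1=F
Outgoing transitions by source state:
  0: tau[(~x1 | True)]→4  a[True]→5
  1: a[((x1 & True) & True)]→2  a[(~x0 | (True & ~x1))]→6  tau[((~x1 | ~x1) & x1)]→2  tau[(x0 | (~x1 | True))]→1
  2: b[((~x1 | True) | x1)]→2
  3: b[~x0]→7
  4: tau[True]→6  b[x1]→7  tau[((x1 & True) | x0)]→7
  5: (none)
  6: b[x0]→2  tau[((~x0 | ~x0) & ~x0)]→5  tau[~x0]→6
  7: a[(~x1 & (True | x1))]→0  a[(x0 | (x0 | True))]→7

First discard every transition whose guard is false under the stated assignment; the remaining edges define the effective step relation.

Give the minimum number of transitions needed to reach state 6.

Layered search for 6:
  Layer 0: {0}
  Layer 1: {4,5}
  Layer 2: {6}
depth(6)=2, e.g. tau·tau

Answer: 2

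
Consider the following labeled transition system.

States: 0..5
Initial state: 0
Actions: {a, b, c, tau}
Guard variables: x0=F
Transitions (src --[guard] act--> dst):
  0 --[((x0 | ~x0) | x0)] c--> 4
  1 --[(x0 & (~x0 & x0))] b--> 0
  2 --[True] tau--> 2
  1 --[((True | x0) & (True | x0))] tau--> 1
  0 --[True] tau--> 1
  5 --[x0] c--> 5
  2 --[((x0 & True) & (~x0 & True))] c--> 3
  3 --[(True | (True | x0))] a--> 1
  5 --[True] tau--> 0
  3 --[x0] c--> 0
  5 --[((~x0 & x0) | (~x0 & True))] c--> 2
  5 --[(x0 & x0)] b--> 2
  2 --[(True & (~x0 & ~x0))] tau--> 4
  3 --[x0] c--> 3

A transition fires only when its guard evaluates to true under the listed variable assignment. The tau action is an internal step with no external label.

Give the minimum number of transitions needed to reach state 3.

BFS to 3:
  L0 = {0}
  L1 = {1,4}
3 never appears.

Answer: UNREACHABLE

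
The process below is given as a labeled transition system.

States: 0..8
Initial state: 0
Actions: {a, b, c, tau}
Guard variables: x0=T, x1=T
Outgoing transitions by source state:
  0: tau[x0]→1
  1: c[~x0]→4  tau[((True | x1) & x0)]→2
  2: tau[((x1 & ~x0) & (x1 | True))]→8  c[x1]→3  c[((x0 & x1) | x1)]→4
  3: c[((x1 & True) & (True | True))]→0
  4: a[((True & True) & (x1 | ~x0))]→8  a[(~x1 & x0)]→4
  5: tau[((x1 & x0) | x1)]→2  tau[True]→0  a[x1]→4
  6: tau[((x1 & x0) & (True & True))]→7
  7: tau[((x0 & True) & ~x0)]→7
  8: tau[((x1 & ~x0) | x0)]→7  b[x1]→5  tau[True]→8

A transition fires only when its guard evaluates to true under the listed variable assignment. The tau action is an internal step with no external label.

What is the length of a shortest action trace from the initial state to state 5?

BFS to 5:
  Layer 0: {0}
  Layer 1: {1}
  Layer 2: {2}
  Layer 3: {3,4}
  Layer 4: {8}
  Layer 5: {5,7}
depth(5)=5, e.g. tau·tau·c·a·b

Answer: 5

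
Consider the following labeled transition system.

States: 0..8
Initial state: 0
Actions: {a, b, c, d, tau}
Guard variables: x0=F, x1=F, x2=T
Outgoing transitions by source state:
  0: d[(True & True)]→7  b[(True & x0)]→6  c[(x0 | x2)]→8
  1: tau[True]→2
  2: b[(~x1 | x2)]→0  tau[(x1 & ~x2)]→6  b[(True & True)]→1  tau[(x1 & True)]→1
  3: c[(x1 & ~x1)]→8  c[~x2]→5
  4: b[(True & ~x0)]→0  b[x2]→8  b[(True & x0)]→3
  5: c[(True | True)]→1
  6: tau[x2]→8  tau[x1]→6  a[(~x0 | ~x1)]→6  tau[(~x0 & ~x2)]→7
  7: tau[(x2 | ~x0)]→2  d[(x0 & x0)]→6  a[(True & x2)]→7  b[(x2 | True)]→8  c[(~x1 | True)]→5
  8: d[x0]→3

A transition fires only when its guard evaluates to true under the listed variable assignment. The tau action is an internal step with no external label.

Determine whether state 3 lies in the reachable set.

After dropping false guards: 14 live edges.
Layer 0: {0}
Layer 1: {7,8}  total {0,7,8}
Layer 2: {2,5}  total {0,2,5,7,8}
Layer 3: {1}  total {0,1,2,5,7,8}
Reach set: {0,1,2,5,7,8}

Answer: UNREACHABLE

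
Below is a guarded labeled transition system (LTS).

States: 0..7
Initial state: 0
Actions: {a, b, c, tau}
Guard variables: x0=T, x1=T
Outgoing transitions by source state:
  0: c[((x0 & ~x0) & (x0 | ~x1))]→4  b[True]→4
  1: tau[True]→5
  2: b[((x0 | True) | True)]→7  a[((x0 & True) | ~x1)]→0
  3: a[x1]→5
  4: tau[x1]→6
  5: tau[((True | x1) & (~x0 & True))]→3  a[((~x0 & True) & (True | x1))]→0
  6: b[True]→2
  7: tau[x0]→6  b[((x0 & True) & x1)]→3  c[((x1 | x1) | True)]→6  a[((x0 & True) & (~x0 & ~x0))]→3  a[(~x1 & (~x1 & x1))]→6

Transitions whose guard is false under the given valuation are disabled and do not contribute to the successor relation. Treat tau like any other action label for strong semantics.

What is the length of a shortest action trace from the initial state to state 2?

Answer: 3

Trace:
BFS to 2:
  L0 = {0}
  L1 = {4}
  L2 = {6}
  L3 = {2}
depth(2)=3, e.g. b·tau·b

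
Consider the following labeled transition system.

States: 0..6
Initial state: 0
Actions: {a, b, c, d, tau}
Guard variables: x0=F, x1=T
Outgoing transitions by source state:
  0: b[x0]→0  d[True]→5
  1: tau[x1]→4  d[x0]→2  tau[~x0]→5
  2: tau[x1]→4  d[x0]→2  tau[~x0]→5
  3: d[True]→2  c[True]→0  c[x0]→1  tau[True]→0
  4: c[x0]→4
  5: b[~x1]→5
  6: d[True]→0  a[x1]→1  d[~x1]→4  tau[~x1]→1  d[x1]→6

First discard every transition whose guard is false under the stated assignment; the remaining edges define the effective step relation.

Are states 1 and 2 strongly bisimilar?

Answer: BISIMILAR

Working:
Refine partition for ~:
  round 0: {{0,1,2,3,4,5,6}}
  round 1: {{0},{1,2},{3},{4,5},{6}}
Fixed point at round 2; 5 class(es).
class of 1: {1,2}; class of 2: {1,2}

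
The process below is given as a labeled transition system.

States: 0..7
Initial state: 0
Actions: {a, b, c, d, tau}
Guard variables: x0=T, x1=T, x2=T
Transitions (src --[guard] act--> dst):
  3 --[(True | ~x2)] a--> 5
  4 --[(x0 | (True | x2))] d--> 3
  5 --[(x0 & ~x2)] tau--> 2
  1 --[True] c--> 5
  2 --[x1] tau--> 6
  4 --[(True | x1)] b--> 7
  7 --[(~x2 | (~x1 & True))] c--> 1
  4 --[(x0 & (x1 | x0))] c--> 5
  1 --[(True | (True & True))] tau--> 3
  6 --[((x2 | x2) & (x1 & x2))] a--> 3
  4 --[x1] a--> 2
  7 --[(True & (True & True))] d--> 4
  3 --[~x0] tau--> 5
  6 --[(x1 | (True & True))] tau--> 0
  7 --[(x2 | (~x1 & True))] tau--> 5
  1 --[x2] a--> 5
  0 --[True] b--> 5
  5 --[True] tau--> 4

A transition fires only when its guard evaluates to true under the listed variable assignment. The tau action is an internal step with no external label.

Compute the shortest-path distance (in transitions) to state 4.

Answer: 2

Analysis:
Layered search for 4:
  Layer 0: {0}
  Layer 1: {5}
  Layer 2: {4}
4 enters at depth 2; path b·tau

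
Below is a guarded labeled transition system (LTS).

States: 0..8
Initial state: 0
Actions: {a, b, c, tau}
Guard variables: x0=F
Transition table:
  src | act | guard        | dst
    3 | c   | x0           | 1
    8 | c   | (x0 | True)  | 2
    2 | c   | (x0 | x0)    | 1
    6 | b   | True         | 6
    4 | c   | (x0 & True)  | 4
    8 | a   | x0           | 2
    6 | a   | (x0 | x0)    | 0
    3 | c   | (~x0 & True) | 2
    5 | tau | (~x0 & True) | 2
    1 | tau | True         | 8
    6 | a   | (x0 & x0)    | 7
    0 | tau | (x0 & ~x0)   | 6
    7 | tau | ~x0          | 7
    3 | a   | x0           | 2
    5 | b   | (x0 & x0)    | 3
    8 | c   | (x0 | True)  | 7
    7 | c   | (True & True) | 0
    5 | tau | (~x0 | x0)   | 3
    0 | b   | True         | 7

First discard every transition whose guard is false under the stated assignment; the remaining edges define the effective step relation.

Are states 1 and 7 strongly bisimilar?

Answer: NOT BISIMILAR

Trace:
Bisimulation quotient by refinement:
  π0 = {{0,1,2,3,4,5,6,7,8}}
  π1 = {{0,6},{1,5},{2,4},{3,8},{7}}
  π2 = {{0},{1},{2,4},{3},{5},{6},{7},{8}}
8 equivalence class(es) (converged in 3)
1∈{1}, 7∈{7}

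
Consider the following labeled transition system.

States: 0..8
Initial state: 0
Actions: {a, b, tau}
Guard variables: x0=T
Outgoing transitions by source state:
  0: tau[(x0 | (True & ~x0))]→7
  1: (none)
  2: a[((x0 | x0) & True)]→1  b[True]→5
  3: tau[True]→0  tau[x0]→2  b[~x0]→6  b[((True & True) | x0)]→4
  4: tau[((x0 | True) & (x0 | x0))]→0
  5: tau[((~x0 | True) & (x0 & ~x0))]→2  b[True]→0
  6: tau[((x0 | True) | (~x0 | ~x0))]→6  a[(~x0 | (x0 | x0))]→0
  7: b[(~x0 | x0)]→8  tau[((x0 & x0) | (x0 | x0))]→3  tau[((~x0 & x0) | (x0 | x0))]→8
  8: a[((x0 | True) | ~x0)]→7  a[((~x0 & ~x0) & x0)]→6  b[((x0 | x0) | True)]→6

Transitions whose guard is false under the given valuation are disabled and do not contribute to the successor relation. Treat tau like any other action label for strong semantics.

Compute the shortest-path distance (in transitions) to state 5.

Breadth-first toward 5:
  depth 0: {0}
  depth 1: {7}
  depth 2: {3,8}
  depth 3: {2,4,6}
  depth 4: {1,5}
first hit 5 at d=4 via tau·tau·tau·b

Answer: 4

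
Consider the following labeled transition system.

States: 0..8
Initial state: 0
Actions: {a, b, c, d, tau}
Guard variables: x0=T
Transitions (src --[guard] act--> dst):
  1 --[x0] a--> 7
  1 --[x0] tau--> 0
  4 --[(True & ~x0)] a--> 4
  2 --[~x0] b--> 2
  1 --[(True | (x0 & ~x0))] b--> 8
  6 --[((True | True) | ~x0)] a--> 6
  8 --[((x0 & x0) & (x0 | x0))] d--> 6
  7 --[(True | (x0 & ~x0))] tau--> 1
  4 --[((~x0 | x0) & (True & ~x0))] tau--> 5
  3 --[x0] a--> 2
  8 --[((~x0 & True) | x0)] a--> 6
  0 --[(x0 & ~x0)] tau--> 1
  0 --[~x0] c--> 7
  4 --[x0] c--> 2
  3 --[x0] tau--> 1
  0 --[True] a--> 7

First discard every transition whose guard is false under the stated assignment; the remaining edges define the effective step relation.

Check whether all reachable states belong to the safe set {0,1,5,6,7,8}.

Allowed set {0,1,5,6,7,8}
R = {0,1,6,7,8}
  0: ok
  1: ok
  6: ok
  7: ok
  8: ok

Answer: INVARIANT HOLDS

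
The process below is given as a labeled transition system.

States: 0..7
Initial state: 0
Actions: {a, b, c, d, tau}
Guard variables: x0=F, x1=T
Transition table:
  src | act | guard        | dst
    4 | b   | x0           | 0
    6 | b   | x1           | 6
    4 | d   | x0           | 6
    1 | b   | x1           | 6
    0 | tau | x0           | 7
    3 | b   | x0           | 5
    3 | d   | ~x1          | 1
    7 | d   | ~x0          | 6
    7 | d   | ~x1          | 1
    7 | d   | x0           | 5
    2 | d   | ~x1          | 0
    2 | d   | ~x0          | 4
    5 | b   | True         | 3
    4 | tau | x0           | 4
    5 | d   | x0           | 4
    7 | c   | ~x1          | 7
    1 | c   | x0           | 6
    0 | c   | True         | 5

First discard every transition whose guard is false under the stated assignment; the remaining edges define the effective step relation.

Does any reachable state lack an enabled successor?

Answer: DEADLOCK at state 3

Analysis:
Reachable = {0,3,5}
  0: c→5  [1 exit(s)]
  3: ∅  [no exit]
  5: b→3  [1 exit(s)]
trace reaching 3: c·b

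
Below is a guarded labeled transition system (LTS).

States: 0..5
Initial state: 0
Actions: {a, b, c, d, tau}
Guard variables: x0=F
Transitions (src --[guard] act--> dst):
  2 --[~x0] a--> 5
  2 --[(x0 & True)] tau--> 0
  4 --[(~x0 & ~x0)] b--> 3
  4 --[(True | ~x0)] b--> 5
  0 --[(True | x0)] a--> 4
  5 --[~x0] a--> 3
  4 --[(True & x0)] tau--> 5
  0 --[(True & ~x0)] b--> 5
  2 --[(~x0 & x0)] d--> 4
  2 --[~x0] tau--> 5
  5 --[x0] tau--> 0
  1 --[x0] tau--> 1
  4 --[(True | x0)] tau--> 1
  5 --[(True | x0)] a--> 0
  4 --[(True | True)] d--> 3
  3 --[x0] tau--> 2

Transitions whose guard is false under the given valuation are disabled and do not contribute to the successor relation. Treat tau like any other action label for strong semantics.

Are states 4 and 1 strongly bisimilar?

Bisimulation quotient by refinement:
  π0 = {{0,1,2,3,4,5}}
  π1 = {{0},{1,3},{2},{4},{5}}
stable after 2 split(s): 5 block(s)
4∈{4}, 1∈{1,3}

Answer: NOT BISIMILAR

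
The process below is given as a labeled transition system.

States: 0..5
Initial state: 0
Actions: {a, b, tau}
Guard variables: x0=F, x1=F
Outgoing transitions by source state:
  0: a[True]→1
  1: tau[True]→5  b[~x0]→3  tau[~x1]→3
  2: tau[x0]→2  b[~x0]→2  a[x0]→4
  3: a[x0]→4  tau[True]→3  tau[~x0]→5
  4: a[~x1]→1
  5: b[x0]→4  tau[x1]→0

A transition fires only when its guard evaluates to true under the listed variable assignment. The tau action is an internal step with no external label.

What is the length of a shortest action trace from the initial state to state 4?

Breadth-first toward 4:
  depth 0: {0}
  depth 1: {1}
  depth 2: {3,5}
4 never appears.

Answer: UNREACHABLE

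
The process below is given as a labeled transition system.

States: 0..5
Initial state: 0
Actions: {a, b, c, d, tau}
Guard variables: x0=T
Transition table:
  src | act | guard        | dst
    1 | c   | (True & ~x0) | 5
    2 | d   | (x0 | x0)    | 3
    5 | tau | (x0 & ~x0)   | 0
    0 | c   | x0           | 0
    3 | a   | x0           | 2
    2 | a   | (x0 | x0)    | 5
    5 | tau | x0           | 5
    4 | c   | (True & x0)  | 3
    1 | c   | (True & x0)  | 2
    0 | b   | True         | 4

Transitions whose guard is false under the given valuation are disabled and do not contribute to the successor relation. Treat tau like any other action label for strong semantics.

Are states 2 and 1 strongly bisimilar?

Compute ~ classes (split until stable):
  P[0] = {{0,1,2,3,4,5}}
  P[1] = {{0},{1,4},{2},{3},{5}}
  P[2] = {{0},{1},{2},{3},{4},{5}}
stable after 3 split(s): 6 block(s)
class of 2: {2}; class of 1: {1}

Answer: NOT BISIMILAR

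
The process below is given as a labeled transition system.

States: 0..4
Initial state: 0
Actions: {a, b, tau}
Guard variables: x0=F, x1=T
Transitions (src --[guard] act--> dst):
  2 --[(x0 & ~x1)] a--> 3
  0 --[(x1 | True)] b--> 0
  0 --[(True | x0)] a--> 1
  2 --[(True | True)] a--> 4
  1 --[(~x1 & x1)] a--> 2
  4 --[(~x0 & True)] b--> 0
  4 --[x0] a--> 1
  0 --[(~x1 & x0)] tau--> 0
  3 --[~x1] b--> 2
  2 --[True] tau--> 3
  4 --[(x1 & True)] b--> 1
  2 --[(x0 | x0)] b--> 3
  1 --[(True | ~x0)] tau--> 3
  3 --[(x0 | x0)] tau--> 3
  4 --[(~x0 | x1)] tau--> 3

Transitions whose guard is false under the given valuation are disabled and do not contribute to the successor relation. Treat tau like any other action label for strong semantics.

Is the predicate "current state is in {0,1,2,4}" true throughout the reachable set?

Allowed set {0,1,2,4}
Reachable = {0,1,3}
  0: ok
  1: ok
  3: outside
reach 3 via a·tau — violates

Answer: INVARIANT VIOLATED at state 3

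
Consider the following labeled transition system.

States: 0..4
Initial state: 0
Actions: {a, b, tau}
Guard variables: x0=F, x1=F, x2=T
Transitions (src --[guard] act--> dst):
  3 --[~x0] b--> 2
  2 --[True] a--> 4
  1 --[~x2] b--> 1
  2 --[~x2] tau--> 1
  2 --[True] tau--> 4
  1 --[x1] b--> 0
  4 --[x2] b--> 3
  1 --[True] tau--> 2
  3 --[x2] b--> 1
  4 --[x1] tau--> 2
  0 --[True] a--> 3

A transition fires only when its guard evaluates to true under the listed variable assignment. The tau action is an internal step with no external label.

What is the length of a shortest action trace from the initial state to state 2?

Answer: 2

Working:
Layered search for 2:
  Layer 0: {0}
  Layer 1: {3}
  Layer 2: {1,2}
2 enters at depth 2; path a·b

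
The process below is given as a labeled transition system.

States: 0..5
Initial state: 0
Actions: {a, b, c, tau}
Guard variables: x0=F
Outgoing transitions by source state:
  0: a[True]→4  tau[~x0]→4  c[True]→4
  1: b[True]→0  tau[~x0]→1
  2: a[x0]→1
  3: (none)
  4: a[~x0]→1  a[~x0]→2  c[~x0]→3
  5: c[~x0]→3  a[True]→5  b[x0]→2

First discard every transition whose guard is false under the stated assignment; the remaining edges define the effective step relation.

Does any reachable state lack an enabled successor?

Answer: DEADLOCK at state 2

Trace:
R = {0,1,2,3,4}
  0: a→4  c→4  tau→4  [3 exit(s)]
  1: b→0  tau→1  [2 exit(s)]
  2: ∅  [deadlock]
  3: ∅  [deadlock]
  4: a→1  a→2  c→3  [3 exit(s)]
trace reaching 2: a·a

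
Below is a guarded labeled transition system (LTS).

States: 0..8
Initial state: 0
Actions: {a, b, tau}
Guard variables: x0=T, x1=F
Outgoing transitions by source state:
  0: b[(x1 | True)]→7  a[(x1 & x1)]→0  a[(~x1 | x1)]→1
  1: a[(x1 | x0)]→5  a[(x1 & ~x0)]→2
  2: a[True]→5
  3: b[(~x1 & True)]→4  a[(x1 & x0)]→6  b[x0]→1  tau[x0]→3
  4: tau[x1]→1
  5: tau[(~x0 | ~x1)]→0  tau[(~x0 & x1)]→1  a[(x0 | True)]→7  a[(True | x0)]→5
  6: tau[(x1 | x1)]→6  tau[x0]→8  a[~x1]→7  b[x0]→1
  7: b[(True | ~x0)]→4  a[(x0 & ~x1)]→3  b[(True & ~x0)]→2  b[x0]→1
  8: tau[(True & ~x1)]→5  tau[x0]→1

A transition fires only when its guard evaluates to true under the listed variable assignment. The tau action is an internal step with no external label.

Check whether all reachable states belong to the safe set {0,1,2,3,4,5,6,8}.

Inv-set: {0,1,2,3,4,5,6,8}
Reach set: {0,1,3,4,5,7}
  0: ok
  1: ok
  3: ok
  4: ok
  5: ok
  7: outside
witness against invariant: b → 7

Answer: INVARIANT VIOLATED at state 7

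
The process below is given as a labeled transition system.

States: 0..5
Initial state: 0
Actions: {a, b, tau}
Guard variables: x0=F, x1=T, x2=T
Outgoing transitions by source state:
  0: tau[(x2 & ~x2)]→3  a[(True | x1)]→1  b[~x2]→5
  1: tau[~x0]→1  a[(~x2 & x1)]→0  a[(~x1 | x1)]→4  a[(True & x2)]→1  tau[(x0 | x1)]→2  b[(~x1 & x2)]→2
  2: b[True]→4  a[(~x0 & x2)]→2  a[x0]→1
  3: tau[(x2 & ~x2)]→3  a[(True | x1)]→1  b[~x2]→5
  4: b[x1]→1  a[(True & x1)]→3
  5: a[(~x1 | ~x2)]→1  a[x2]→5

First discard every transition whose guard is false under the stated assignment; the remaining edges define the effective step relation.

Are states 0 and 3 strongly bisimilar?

Bisimulation quotient by refinement:
  π0 = {{0,1,2,3,4,5}}
  π1 = {{0,3,5},{1},{2,4}}
  π2 = {{0,3},{1},{2},{4},{5}}
5 equivalence class(es) (converged in 3)
class of 0: {0,3}; class of 3: {0,3}

Answer: BISIMILAR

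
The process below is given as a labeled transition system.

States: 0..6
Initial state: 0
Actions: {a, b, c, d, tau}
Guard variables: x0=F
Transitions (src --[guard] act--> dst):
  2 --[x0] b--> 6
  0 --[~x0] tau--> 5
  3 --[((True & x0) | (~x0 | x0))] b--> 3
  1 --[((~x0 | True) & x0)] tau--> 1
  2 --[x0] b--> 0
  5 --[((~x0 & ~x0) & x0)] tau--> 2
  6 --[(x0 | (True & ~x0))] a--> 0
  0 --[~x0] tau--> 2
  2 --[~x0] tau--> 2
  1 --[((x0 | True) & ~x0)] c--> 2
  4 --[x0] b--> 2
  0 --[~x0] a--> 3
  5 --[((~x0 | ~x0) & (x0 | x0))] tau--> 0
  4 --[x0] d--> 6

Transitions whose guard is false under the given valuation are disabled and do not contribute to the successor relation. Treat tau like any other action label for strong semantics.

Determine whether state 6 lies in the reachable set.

Answer: UNREACHABLE

Working:
7 transition(s) survive guard evaluation.
Layer 0: {0}
Layer 1: {2,3,5}  total {0,2,3,5}
R = {0,2,3,5}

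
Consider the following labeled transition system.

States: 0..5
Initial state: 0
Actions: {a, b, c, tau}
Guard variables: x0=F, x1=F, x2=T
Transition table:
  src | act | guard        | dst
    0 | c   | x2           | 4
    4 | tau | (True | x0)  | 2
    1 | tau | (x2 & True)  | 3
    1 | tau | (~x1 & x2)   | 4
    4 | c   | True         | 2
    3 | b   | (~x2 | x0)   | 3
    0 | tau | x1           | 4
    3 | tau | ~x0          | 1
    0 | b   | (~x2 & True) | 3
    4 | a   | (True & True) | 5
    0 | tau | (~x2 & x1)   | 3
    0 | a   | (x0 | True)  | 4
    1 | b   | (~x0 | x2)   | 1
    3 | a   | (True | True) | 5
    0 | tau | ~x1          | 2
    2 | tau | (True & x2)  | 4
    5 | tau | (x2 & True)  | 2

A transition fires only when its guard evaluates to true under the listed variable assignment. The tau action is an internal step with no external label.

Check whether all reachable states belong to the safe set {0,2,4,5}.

Answer: INVARIANT HOLDS

Analysis:
Safe = {0,2,4,5}
Reachable = {0,2,4,5}
  0: ✓
  2: ✓
  4: ✓
  5: ✓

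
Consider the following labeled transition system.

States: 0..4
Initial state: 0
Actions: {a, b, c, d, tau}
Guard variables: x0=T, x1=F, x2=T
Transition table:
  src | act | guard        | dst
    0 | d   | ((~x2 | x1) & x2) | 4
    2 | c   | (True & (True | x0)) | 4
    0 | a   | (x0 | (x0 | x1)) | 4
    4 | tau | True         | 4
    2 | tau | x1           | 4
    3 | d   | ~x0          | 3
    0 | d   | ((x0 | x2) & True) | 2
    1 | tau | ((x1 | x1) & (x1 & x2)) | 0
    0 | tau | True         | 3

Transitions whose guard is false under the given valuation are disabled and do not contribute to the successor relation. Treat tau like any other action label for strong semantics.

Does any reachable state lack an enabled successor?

Reach set: {0,2,3,4}
  0: a→4  d→2  tau→3  [3 exit(s)]
  2: c→4  [1 exit(s)]
  3: ∅  [no exit]
  4: tau→4  [1 exit(s)]
trace reaching 3: tau

Answer: DEADLOCK at state 3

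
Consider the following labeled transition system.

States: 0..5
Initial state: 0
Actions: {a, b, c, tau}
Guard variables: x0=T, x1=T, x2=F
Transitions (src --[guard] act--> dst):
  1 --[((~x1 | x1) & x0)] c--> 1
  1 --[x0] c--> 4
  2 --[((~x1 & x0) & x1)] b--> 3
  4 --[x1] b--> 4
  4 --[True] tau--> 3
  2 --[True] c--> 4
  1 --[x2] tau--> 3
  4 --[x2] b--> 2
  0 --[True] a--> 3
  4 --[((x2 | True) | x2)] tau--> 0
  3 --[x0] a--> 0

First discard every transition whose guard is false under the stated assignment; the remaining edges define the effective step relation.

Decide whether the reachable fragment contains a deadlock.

Answer: DEADLOCK-FREE

Analysis:
Reachable = {0,3}
  0: a→3  [deg 1]
  3: a→0  [deg 1]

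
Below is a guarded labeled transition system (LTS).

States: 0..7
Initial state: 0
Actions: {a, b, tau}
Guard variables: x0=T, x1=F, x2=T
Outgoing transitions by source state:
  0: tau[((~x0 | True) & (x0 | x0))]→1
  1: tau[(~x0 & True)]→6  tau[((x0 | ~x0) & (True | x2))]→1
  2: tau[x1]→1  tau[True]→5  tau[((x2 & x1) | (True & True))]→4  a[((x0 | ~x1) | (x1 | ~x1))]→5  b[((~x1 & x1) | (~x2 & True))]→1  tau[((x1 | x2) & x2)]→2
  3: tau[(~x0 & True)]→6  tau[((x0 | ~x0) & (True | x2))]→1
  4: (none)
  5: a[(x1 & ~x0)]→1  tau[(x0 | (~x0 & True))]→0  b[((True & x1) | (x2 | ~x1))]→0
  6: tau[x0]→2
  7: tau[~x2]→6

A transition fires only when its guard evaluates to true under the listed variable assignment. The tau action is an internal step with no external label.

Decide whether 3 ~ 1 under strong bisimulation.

Compute ~ classes (split until stable):
  π0 = {{0,1,2,3,4,5,6,7}}
  π1 = {{0,1,3,6},{2},{4,7},{5}}
  π2 = {{0,1,3},{2},{4,7},{5},{6}}
5 equivalence class(es) (converged in 3)
[3]={0,1,3}  [1]={0,1,3}

Answer: BISIMILAR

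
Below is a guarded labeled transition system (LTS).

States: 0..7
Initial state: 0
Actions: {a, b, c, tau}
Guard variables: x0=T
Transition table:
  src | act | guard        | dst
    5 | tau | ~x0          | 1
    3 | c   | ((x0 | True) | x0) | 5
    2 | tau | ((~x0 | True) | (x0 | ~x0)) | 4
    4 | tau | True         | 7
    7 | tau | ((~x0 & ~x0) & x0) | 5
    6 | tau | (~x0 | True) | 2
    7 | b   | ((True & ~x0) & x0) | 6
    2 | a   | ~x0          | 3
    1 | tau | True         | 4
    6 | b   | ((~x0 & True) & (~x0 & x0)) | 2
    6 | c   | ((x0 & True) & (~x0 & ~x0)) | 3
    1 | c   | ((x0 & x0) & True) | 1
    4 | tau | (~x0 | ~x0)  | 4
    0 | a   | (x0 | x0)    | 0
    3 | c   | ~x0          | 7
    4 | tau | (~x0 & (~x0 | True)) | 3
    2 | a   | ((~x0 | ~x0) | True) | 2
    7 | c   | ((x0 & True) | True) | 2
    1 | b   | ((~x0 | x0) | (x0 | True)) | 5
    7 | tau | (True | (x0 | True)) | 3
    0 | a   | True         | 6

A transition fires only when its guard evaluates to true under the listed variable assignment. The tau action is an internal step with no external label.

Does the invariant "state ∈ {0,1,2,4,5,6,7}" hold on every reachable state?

Allowed set {0,1,2,4,5,6,7}
Reachable = {0,2,3,4,5,6,7}
  0: ✓
  2: ✓
  3: VIOLATES
  4: ✓
  5: ✓
  6: ✓
  7: ✓
reach 3 via a·tau·tau·tau·tau — violates

Answer: INVARIANT VIOLATED at state 3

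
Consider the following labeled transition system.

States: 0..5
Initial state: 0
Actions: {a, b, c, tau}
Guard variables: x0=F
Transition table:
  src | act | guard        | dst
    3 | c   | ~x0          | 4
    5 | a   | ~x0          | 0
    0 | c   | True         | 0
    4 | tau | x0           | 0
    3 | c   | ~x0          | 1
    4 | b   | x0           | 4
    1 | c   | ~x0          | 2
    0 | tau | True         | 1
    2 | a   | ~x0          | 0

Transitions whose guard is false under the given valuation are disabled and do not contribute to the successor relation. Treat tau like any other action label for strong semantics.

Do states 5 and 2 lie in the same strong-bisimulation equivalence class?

Bisimulation quotient by refinement:
  P[0] = {{0,1,2,3,4,5}}
  P[1] = {{0},{1,3},{2,5},{4}}
  P[2] = {{0},{1},{2,5},{3},{4}}
Fixed point at round 3; 5 class(es).
[5]={2,5}  [2]={2,5}

Answer: BISIMILAR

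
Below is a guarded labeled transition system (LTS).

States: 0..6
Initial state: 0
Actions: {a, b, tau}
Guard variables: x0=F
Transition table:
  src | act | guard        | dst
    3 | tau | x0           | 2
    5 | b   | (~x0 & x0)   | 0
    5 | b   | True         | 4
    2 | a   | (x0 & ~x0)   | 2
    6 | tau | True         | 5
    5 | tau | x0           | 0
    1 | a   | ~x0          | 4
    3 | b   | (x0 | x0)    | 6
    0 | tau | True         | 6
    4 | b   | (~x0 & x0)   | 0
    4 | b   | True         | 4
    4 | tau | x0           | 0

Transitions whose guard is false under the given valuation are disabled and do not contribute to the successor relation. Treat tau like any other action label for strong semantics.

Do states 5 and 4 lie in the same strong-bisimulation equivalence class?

Answer: BISIMILAR

Working:
Refine partition for ~:
  round 0: {{0,1,2,3,4,5,6}}
  round 1: {{0,6},{1},{2,3},{4,5}}
  round 2: {{0},{1},{2,3},{4,5},{6}}
stable after 3 split(s): 5 block(s)
class of 5: {4,5}; class of 4: {4,5}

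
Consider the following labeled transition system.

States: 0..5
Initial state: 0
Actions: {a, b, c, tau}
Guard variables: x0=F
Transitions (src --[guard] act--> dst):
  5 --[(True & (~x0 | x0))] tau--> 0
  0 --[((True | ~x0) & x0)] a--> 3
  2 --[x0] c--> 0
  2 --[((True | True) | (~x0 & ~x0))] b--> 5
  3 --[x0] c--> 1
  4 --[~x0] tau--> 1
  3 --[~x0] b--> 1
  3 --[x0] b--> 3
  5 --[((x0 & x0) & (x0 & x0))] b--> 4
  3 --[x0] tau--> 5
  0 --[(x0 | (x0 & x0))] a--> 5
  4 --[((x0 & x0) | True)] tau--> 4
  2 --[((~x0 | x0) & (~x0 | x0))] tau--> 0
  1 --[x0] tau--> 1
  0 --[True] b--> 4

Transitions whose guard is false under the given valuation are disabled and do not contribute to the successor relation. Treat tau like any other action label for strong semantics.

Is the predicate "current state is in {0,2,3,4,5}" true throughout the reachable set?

Answer: INVARIANT VIOLATED at state 1

Trace:
Inv-set: {0,2,3,4,5}
Reach set: {0,1,4}
  0: ✓
  1: ✗ unsafe
  4: ✓
witness against invariant: b·tau → 1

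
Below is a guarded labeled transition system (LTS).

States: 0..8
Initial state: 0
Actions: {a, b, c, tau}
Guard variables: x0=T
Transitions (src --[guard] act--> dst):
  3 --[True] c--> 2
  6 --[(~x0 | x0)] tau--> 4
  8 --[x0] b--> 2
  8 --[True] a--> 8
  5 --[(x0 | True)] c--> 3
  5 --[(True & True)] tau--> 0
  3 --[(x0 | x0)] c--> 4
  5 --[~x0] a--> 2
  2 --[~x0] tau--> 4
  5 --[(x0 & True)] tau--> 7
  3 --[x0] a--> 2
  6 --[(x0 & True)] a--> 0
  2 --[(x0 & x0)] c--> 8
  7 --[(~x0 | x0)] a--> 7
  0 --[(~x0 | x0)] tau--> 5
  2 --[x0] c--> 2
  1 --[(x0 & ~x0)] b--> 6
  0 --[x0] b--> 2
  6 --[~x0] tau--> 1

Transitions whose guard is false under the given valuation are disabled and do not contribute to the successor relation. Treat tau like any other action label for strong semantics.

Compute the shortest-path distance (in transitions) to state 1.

BFS to 1:
  L0 = {0}
  L1 = {2,5}
  L2 = {3,7,8}
  L3 = {4}
1 never appears.

Answer: UNREACHABLE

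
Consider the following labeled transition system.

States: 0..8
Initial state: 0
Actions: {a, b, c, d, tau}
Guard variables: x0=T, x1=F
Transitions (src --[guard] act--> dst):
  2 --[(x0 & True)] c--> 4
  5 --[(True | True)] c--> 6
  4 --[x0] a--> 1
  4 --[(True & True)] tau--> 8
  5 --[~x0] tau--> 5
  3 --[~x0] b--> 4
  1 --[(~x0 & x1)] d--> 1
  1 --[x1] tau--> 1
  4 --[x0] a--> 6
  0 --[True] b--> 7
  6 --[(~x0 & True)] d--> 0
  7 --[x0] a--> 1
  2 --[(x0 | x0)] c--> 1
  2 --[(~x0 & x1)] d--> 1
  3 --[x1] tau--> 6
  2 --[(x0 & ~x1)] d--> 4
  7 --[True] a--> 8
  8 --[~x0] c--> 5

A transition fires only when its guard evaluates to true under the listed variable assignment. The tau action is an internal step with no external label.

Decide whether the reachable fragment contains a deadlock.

Reach set: {0,1,7,8}
  0: b→7  [1 out]
  1: ∅  [STUCK]
  7: a→1  a→8  [2 out]
  8: ∅  [STUCK]
Path to 1: b·a

Answer: DEADLOCK at state 1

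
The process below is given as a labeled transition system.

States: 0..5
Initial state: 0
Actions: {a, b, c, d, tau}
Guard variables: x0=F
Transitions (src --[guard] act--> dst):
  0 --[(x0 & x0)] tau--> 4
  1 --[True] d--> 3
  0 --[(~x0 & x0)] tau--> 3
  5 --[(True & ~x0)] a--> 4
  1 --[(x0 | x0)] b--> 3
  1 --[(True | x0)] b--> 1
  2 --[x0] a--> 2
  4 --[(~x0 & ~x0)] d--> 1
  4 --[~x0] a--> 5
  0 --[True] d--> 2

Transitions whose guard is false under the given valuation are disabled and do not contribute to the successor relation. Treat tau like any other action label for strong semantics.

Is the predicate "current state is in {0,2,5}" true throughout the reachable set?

Answer: INVARIANT HOLDS

Working:
Safe = {0,2,5}
Reachable = {0,2}
  0: ok
  2: ok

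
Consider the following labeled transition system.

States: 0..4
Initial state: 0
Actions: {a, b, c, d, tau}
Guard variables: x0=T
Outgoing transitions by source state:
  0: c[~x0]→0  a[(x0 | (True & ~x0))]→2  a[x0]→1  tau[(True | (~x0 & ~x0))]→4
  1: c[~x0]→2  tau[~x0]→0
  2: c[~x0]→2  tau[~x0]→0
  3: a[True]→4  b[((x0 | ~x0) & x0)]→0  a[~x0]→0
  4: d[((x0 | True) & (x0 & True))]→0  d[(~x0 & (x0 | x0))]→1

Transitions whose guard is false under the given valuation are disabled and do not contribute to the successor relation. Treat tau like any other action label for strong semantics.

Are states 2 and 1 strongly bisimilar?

Answer: BISIMILAR

Working:
Refine partition for ~:
  π0 = {{0,1,2,3,4}}
  π1 = {{0},{1,2},{3},{4}}
Fixed point at round 2; 4 class(es).
class of 2: {1,2}; class of 1: {1,2}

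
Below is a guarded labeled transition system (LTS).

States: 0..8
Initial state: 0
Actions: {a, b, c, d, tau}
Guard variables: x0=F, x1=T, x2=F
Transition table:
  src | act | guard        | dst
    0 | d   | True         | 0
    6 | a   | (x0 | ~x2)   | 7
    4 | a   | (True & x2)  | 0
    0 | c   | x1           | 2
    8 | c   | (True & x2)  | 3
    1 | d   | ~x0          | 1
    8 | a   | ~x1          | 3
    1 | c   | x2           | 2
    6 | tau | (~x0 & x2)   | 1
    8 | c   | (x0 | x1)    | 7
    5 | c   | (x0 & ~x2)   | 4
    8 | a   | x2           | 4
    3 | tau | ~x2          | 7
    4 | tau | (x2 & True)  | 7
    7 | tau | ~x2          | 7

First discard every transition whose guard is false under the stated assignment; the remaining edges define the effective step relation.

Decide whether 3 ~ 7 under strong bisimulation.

Bisimulation quotient by refinement:
  π0 = {{0,1,2,3,4,5,6,7,8}}
  π1 = {{0},{1},{2,4,5},{3,7},{6},{8}}
Fixed point at round 2; 6 class(es).
3∈{3,7}, 7∈{3,7}

Answer: BISIMILAR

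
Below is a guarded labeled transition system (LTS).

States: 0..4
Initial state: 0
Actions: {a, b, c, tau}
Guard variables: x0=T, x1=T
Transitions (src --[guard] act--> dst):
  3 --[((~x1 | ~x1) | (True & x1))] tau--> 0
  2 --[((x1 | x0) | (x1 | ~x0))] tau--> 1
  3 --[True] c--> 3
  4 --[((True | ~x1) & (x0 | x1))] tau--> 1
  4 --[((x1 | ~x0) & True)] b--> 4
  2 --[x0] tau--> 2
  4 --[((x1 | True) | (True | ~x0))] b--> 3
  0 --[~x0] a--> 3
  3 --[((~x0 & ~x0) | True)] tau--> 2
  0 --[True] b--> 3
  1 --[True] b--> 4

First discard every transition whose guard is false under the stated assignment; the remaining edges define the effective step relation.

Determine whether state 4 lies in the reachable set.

Guard filter leaves 10 enabled edge(s).
depth 0: {0}
depth 1: {3}  total {0,3}
depth 2: {2}  total {0,2,3}
depth 3: {1}  total {0,1,2,3}
depth 4: {4}  total {0,1,2,3,4}
Reach set: {0,1,2,3,4}
Path to 4: b·tau·tau·b

Answer: REACHABLE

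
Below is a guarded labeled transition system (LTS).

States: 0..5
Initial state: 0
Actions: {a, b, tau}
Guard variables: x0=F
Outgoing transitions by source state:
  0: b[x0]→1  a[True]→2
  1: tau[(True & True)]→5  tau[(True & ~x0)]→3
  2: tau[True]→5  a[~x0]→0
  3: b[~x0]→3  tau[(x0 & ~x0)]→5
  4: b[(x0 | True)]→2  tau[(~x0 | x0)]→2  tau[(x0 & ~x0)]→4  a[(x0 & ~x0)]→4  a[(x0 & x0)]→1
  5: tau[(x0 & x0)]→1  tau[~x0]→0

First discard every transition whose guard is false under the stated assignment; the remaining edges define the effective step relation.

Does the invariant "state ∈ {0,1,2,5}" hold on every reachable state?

Safe = {0,1,2,5}
Reachable = {0,2,5}
  0: ok
  2: ok
  5: ok

Answer: INVARIANT HOLDS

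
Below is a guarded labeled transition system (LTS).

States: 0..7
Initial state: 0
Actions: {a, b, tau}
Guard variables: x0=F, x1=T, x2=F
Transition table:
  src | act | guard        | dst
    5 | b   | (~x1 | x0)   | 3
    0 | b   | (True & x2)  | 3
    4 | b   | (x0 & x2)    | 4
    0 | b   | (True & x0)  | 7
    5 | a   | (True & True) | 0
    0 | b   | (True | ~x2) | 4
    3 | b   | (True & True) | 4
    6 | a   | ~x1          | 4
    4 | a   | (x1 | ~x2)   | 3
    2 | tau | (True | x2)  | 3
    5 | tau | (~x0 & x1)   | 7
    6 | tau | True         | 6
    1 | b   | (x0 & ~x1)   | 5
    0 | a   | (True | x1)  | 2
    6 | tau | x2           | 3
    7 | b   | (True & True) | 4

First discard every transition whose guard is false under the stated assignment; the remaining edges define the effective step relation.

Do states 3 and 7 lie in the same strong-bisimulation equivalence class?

Bisimulation quotient by refinement:
  round 0: {{0,1,2,3,4,5,6,7}}
  round 1: {{0},{1},{2,6},{3,7},{4},{5}}
  round 2: {{0},{1},{2},{3,7},{4},{5},{6}}
stable after 3 split(s): 7 block(s)
class of 3: {3,7}; class of 7: {3,7}

Answer: BISIMILAR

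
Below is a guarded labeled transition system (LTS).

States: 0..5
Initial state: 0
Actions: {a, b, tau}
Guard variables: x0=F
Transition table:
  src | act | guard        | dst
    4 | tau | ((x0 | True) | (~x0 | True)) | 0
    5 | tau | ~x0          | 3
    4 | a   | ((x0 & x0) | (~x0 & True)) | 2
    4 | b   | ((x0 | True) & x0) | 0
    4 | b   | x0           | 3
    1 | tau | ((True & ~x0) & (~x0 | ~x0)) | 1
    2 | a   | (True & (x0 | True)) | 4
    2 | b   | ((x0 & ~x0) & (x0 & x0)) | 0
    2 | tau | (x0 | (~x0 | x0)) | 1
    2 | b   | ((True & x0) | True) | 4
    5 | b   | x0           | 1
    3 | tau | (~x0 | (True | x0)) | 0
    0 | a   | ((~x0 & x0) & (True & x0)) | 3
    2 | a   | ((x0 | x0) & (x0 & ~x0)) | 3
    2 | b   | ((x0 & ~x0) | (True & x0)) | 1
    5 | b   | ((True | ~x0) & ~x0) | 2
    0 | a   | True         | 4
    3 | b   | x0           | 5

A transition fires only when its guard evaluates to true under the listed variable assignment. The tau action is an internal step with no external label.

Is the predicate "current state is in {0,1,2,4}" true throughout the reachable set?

Answer: INVARIANT HOLDS

Trace:
Safe = {0,1,2,4}
Reachable = {0,1,2,4}
  0: ok
  1: ok
  2: ok
  4: ok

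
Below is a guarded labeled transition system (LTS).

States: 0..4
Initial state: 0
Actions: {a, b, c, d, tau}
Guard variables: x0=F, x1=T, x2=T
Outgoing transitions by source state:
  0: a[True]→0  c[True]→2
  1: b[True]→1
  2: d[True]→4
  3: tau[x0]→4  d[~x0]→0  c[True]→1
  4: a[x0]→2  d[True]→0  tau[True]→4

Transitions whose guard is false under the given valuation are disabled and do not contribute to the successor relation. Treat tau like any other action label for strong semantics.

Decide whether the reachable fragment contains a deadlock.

Answer: DEADLOCK-FREE

Analysis:
Reach set: {0,2,4}
  0: a→0  c→2  [2 out]
  2: d→4  [1 out]
  4: d→0  tau→4  [2 out]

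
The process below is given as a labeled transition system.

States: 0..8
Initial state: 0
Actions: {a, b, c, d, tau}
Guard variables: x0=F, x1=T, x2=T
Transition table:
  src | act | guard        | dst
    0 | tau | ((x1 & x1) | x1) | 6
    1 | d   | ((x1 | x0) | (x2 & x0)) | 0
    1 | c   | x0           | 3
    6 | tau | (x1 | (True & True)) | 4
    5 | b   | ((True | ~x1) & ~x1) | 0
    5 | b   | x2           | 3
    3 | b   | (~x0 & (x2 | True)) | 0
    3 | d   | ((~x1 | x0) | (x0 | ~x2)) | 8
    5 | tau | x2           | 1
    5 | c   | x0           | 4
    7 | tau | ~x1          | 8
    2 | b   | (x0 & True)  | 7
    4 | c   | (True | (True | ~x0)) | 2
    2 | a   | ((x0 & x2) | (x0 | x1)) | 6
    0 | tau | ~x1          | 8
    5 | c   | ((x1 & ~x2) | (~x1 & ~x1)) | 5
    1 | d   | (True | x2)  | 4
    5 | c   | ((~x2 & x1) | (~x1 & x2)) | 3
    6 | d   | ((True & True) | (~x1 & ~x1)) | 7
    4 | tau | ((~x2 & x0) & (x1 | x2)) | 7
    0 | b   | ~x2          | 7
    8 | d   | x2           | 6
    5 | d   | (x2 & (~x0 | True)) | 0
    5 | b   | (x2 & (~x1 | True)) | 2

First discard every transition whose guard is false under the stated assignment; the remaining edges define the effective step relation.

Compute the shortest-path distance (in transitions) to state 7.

Breadth-first toward 7:
  Layer 0: {0}
  Layer 1: {6}
  Layer 2: {4,7}
7 enters at depth 2; path tau·d

Answer: 2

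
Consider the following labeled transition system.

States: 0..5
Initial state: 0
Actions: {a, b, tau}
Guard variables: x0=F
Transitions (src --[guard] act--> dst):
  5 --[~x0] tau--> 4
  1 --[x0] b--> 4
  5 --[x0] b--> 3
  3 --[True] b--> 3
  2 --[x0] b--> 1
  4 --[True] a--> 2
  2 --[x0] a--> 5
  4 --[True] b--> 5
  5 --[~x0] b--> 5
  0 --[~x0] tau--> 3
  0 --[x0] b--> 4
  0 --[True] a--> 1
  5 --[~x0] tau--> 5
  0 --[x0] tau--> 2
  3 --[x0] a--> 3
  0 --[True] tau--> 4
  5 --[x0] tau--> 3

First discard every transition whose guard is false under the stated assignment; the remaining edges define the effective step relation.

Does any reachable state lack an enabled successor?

Answer: DEADLOCK at state 1

Analysis:
R = {0,1,2,3,4,5}
  0: a→1  tau→3  tau→4  [deg 3]
  1: ∅  [STUCK]
  2: ∅  [STUCK]
  3: b→3  [deg 1]
  4: a→2  b→5  [deg 2]
  5: b→5  tau→4  tau→5  [deg 3]
Path to 1: a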